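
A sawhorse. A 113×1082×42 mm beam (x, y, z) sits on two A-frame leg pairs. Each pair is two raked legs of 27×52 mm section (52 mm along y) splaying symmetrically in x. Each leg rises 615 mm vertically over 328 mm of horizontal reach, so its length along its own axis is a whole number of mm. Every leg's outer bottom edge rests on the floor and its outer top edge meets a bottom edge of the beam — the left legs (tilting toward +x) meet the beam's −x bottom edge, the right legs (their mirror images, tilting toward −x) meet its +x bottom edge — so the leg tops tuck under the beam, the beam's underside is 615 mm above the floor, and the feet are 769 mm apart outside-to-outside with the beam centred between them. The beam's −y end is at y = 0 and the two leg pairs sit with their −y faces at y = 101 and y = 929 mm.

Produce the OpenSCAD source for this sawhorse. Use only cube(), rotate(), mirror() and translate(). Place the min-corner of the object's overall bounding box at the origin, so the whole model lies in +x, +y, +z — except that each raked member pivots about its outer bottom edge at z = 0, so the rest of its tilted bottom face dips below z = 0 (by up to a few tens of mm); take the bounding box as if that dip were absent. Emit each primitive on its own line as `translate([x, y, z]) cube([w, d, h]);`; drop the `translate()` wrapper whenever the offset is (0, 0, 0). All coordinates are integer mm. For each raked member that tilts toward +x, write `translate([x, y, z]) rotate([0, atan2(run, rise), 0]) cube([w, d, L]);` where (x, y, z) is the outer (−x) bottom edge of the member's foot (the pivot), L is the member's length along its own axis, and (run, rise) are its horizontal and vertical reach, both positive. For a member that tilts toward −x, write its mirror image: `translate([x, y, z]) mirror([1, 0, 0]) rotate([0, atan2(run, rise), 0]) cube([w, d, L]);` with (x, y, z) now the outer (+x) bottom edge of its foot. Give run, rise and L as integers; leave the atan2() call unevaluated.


translate([328, 0, 615]) cube([113, 1082, 42]);
translate([0, 101, 0]) rotate([0, atan2(328, 615), 0]) cube([27, 52, 697]);
translate([769, 101, 0]) mirror([1, 0, 0]) rotate([0, atan2(328, 615), 0]) cube([27, 52, 697]);
translate([0, 929, 0]) rotate([0, atan2(328, 615), 0]) cube([27, 52, 697]);
translate([769, 929, 0]) mirror([1, 0, 0]) rotate([0, atan2(328, 615), 0]) cube([27, 52, 697]);


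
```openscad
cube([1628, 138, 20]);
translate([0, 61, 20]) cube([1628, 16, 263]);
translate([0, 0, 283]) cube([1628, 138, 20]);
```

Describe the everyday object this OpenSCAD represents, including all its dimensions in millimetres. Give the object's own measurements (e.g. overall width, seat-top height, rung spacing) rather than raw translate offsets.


An I-beam lying along x, 1628 mm long. Overall section height 303 mm. Two flanges 138 mm wide (y) and 20 mm thick, one on the floor and one at the top; a web 16 mm thick runs between them, centred on the flange width.


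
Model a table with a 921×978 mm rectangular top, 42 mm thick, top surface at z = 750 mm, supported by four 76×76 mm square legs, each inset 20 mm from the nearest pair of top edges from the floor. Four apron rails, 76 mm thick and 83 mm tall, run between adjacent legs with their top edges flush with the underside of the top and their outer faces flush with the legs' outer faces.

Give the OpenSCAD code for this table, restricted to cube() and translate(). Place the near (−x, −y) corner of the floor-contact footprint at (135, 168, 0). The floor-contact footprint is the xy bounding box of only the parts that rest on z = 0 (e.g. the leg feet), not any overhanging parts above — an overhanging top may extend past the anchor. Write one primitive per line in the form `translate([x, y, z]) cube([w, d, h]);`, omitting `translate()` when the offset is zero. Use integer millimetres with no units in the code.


translate([115, 148, 708]) cube([921, 978, 42]);
translate([135, 168, 0]) cube([76, 76, 708]);
translate([940, 168, 0]) cube([76, 76, 708]);
translate([135, 1030, 0]) cube([76, 76, 708]);
translate([940, 1030, 0]) cube([76, 76, 708]);
translate([211, 168, 625]) cube([729, 76, 83]);
translate([211, 1030, 625]) cube([729, 76, 83]);
translate([135, 244, 625]) cube([76, 786, 83]);
translate([940, 244, 625]) cube([76, 786, 83]);


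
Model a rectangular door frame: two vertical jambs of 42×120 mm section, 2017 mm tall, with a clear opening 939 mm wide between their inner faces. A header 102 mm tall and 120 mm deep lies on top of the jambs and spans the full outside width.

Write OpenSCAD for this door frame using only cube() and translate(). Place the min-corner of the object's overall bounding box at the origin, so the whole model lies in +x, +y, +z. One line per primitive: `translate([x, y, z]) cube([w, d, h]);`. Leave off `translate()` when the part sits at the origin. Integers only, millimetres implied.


cube([42, 120, 2017]);
translate([981, 0, 0]) cube([42, 120, 2017]);
translate([0, 0, 2017]) cube([1023, 120, 102]);


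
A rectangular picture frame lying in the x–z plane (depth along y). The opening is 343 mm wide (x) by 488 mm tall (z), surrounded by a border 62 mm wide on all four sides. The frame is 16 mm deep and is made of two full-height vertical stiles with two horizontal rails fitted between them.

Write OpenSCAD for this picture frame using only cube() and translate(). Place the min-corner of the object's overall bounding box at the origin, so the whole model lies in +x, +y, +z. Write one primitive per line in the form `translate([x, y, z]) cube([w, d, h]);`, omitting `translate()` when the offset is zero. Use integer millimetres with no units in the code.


cube([62, 16, 612]);
translate([405, 0, 0]) cube([62, 16, 612]);
translate([62, 0, 0]) cube([343, 16, 62]);
translate([62, 0, 550]) cube([343, 16, 62]);


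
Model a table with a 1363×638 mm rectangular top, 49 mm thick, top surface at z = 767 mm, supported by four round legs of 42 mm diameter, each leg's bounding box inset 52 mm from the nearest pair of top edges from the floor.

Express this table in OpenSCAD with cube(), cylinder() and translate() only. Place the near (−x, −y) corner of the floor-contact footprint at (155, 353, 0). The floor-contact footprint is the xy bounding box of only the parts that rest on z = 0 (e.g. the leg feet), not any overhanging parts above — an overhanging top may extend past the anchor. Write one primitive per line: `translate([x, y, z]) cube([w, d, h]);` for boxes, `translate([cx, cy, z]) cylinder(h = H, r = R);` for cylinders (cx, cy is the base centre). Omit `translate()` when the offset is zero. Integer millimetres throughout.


translate([103, 301, 718]) cube([1363, 638, 49]);
translate([176, 374, 0]) cylinder(h = 718, r = 21);
translate([1393, 374, 0]) cylinder(h = 718, r = 21);
translate([176, 866, 0]) cylinder(h = 718, r = 21);
translate([1393, 866, 0]) cylinder(h = 718, r = 21);


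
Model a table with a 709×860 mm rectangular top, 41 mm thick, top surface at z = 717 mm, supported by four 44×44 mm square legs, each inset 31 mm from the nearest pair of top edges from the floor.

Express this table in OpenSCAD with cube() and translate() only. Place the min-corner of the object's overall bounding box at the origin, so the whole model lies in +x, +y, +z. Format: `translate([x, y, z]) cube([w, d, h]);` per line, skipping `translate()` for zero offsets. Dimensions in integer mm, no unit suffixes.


translate([0, 0, 676]) cube([709, 860, 41]);
translate([31, 31, 0]) cube([44, 44, 676]);
translate([634, 31, 0]) cube([44, 44, 676]);
translate([31, 785, 0]) cube([44, 44, 676]);
translate([634, 785, 0]) cube([44, 44, 676]);


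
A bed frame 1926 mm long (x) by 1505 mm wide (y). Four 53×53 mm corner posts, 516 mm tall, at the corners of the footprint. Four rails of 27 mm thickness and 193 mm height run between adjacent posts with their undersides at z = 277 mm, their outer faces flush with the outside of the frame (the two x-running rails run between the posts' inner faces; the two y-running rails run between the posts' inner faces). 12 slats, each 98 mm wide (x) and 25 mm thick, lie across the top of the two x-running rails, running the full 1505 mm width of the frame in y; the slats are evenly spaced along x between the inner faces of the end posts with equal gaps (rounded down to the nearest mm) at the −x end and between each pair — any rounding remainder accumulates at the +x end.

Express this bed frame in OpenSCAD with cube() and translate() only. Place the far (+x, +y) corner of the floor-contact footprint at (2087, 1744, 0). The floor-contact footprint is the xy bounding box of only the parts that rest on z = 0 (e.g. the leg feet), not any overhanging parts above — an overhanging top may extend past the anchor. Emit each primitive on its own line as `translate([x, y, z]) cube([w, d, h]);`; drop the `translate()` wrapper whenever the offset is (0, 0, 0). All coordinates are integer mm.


translate([161, 239, 0]) cube([53, 53, 516]);
translate([161, 1691, 0]) cube([53, 53, 516]);
translate([2034, 239, 0]) cube([53, 53, 516]);
translate([2034, 1691, 0]) cube([53, 53, 516]);
translate([214, 239, 277]) cube([1820, 27, 193]);
translate([214, 1717, 277]) cube([1820, 27, 193]);
translate([161, 292, 277]) cube([27, 1399, 193]);
translate([2060, 292, 277]) cube([27, 1399, 193]);
translate([263, 239, 470]) cube([98, 1505, 25]);
translate([410, 239, 470]) cube([98, 1505, 25]);
translate([557, 239, 470]) cube([98, 1505, 25]);
translate([704, 239, 470]) cube([98, 1505, 25]);
translate([851, 239, 470]) cube([98, 1505, 25]);
translate([998, 239, 470]) cube([98, 1505, 25]);
translate([1145, 239, 470]) cube([98, 1505, 25]);
translate([1292, 239, 470]) cube([98, 1505, 25]);
translate([1439, 239, 470]) cube([98, 1505, 25]);
translate([1586, 239, 470]) cube([98, 1505, 25]);
translate([1733, 239, 470]) cube([98, 1505, 25]);
translate([1880, 239, 470]) cube([98, 1505, 25]);


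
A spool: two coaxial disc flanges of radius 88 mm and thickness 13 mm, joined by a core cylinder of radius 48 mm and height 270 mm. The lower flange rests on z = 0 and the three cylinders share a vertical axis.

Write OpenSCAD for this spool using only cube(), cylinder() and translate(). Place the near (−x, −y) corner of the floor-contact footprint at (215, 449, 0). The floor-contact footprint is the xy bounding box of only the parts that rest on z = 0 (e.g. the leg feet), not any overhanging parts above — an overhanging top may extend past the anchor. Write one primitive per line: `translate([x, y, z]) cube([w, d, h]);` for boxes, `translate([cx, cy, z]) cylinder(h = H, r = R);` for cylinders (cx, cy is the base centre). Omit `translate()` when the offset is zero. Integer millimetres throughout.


translate([303, 537, 0]) cylinder(h = 13, r = 88);
translate([303, 537, 13]) cylinder(h = 270, r = 48);
translate([303, 537, 283]) cylinder(h = 13, r = 88);


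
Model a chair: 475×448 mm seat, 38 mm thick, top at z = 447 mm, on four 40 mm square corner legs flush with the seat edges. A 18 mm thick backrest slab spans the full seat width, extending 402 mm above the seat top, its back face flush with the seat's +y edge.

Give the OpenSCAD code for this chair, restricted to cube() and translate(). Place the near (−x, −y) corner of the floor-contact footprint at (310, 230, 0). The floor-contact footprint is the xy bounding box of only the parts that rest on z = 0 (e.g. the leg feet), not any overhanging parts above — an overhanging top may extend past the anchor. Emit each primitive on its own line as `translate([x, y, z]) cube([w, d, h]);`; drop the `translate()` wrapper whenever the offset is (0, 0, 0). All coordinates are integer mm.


// leg_h = 447 - 38 = 409
translate([310, 230, 409]) cube([475, 448, 38]);
translate([310, 230, 0]) cube([40, 40, 409]);
translate([745, 230, 0]) cube([40, 40, 409]);
translate([310, 638, 0]) cube([40, 40, 409]);
translate([745, 638, 0]) cube([40, 40, 409]);
translate([310, 660, 447]) cube([475, 18, 402]);


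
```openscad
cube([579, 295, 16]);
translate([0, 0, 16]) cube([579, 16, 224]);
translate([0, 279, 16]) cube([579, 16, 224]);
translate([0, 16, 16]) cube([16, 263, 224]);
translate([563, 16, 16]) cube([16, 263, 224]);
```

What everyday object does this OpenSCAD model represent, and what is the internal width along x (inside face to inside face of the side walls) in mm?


An open box. The internal width is 547 mm.

A 579×295 base slab with four walls standing on it — an open box. The base is 579 mm wide and the walls are 16 mm thick, so the internal width is 579 − 2 × 16 = 547 mm.


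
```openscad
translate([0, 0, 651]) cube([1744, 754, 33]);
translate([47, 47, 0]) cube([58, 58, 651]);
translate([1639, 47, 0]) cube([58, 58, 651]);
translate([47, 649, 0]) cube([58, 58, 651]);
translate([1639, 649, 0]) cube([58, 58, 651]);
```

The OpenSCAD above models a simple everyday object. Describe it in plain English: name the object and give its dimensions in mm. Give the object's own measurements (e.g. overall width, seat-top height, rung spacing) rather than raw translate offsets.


A table: top 1744 mm (x) × 754 mm (y), 33 mm thick, upper face at z = 684 mm, on four 58×58 mm square legs, each inset 47 mm from the nearest pair of top edges from z = 0 to the bottom of the top.


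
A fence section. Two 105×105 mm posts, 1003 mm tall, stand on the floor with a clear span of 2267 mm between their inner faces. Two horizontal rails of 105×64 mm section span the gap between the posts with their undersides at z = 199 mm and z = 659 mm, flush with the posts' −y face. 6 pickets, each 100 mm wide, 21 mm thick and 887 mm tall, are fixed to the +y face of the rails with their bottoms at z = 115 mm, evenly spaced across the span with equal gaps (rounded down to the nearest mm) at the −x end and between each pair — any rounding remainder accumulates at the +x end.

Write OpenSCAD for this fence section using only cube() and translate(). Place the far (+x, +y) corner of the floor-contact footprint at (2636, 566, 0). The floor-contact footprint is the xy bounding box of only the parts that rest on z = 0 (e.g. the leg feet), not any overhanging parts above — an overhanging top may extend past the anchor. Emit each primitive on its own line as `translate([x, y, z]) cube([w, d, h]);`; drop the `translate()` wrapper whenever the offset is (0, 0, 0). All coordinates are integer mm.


translate([159, 461, 0]) cube([105, 105, 1003]);
translate([2531, 461, 0]) cube([105, 105, 1003]);
translate([264, 461, 199]) cube([2267, 105, 64]);
translate([264, 461, 659]) cube([2267, 105, 64]);
translate([502, 566, 115]) cube([100, 21, 887]);
translate([840, 566, 115]) cube([100, 21, 887]);
translate([1178, 566, 115]) cube([100, 21, 887]);
translate([1516, 566, 115]) cube([100, 21, 887]);
translate([1854, 566, 115]) cube([100, 21, 887]);
translate([2192, 566, 115]) cube([100, 21, 887]);


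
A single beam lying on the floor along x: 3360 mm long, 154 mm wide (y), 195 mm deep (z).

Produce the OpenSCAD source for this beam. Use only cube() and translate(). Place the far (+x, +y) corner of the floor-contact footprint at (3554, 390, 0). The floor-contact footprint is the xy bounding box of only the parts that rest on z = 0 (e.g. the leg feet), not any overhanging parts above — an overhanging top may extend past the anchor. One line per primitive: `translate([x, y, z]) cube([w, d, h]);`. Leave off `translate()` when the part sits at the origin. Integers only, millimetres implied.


translate([194, 236, 0]) cube([3360, 154, 195]);


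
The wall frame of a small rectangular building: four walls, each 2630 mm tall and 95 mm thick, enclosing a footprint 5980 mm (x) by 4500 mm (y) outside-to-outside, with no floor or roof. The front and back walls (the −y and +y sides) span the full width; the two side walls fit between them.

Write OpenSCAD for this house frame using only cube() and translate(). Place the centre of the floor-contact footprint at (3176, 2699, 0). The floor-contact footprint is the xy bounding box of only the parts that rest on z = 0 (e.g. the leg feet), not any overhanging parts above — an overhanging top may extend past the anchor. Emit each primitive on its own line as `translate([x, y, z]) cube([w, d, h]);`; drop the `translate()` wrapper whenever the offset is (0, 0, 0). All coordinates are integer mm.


translate([186, 449, 0]) cube([5980, 95, 2630]);
translate([186, 4854, 0]) cube([5980, 95, 2630]);
translate([186, 544, 0]) cube([95, 4310, 2630]);
translate([6071, 544, 0]) cube([95, 4310, 2630]);


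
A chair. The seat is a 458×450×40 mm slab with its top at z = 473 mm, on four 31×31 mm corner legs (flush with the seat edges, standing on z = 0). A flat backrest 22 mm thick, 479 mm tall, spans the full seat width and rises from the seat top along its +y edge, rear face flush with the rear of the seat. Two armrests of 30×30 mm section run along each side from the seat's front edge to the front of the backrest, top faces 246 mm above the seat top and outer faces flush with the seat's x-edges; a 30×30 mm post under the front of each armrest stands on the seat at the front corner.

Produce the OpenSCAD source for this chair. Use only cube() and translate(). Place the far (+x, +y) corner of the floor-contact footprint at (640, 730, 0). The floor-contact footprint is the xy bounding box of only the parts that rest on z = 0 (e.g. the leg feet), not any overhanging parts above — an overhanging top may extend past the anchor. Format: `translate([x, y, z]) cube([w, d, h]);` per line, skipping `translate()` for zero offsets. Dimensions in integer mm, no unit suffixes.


// leg_h = 473 - 40 = 433
// arm post h = 246 - 30 = 216
translate([182, 280, 433]) cube([458, 450, 40]);
translate([182, 280, 0]) cube([31, 31, 433]);
translate([609, 280, 0]) cube([31, 31, 433]);
translate([182, 699, 0]) cube([31, 31, 433]);
translate([609, 699, 0]) cube([31, 31, 433]);
translate([182, 708, 473]) cube([458, 22, 479]);
translate([182, 280, 689]) cube([30, 428, 30]);
translate([610, 280, 689]) cube([30, 428, 30]);
translate([182, 280, 473]) cube([30, 30, 216]);
translate([610, 280, 473]) cube([30, 30, 216]);


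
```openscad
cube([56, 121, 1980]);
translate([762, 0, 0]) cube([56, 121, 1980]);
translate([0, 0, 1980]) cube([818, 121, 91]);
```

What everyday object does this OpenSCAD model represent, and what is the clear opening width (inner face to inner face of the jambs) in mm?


A door frame. The clear opening width is 706 mm.

Two 1980 mm tall posts with a header on top — a door frame. The left jamb is 56 mm wide at x = 0; the right jamb starts at x = 762. The clear opening is 762 − 56 = 706 mm.


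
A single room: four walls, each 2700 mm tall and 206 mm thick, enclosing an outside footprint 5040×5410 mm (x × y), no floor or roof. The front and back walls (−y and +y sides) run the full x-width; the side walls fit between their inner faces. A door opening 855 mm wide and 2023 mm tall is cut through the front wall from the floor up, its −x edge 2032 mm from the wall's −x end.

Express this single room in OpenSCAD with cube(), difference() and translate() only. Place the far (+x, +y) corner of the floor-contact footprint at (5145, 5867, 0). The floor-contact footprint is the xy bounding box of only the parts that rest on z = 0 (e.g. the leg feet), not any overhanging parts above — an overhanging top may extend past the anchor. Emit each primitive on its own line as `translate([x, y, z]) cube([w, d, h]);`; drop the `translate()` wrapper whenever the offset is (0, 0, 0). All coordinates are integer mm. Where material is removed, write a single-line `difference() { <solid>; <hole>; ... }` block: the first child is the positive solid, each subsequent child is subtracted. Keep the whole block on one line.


difference() { translate([105, 457, 0]) cube([5040, 206, 2700]); translate([2137, 457, 0]) cube([855, 206, 2023]); }
translate([105, 5661, 0]) cube([5040, 206, 2700]);
translate([105, 663, 0]) cube([206, 4998, 2700]);
translate([4939, 663, 0]) cube([206, 4998, 2700]);


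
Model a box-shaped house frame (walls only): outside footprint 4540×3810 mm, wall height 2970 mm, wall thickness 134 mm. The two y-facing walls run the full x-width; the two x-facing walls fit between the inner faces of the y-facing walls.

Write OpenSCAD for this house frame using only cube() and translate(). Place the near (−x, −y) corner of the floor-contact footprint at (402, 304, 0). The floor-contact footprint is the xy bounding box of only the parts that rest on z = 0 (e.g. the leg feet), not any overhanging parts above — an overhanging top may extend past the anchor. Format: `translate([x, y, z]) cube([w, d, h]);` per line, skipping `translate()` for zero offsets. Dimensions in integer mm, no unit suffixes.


translate([402, 304, 0]) cube([4540, 134, 2970]);
translate([402, 3980, 0]) cube([4540, 134, 2970]);
translate([402, 438, 0]) cube([134, 3542, 2970]);
translate([4808, 438, 0]) cube([134, 3542, 2970]);


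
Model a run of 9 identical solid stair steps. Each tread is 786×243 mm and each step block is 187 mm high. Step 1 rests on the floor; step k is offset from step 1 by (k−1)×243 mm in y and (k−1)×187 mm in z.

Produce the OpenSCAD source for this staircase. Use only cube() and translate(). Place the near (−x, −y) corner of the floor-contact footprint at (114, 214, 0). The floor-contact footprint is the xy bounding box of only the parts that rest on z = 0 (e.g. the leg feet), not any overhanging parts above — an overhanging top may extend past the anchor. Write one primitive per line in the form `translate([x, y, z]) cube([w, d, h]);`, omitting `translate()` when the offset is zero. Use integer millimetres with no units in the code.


translate([114, 214, 0]) cube([786, 243, 187]);
translate([114, 457, 187]) cube([786, 243, 187]);
translate([114, 700, 374]) cube([786, 243, 187]);
translate([114, 943, 561]) cube([786, 243, 187]);
translate([114, 1186, 748]) cube([786, 243, 187]);
translate([114, 1429, 935]) cube([786, 243, 187]);
translate([114, 1672, 1122]) cube([786, 243, 187]);
translate([114, 1915, 1309]) cube([786, 243, 187]);
translate([114, 2158, 1496]) cube([786, 243, 187]);


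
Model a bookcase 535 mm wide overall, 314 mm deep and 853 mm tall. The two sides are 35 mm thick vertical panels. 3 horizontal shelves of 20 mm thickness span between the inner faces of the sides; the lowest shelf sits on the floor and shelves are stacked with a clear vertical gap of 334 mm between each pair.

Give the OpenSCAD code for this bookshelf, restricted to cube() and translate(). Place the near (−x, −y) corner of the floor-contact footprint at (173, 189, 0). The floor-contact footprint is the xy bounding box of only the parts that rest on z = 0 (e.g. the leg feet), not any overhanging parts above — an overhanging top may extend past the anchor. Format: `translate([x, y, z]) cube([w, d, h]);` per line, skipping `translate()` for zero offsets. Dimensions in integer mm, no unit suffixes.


translate([173, 189, 0]) cube([35, 314, 853]);
translate([673, 189, 0]) cube([35, 314, 853]);
translate([208, 189, 0]) cube([465, 314, 20]);
translate([208, 189, 354]) cube([465, 314, 20]);
translate([208, 189, 708]) cube([465, 314, 20]);


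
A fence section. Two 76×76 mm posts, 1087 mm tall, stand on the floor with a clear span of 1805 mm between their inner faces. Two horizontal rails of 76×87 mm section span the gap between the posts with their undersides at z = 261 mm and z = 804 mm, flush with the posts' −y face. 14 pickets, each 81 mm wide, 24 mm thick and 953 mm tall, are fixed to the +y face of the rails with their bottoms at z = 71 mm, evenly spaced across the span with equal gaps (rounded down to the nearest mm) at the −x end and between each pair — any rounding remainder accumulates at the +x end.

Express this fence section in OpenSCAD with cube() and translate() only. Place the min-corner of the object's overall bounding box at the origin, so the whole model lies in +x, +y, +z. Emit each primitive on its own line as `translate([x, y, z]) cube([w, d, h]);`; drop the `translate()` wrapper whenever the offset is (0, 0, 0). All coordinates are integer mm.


cube([76, 76, 1087]);
translate([1881, 0, 0]) cube([76, 76, 1087]);
translate([76, 0, 261]) cube([1805, 76, 87]);
translate([76, 0, 804]) cube([1805, 76, 87]);
translate([120, 76, 71]) cube([81, 24, 953]);
translate([245, 76, 71]) cube([81, 24, 953]);
translate([370, 76, 71]) cube([81, 24, 953]);
translate([495, 76, 71]) cube([81, 24, 953]);
translate([620, 76, 71]) cube([81, 24, 953]);
translate([745, 76, 71]) cube([81, 24, 953]);
translate([870, 76, 71]) cube([81, 24, 953]);
translate([995, 76, 71]) cube([81, 24, 953]);
translate([1120, 76, 71]) cube([81, 24, 953]);
translate([1245, 76, 71]) cube([81, 24, 953]);
translate([1370, 76, 71]) cube([81, 24, 953]);
translate([1495, 76, 71]) cube([81, 24, 953]);
translate([1620, 76, 71]) cube([81, 24, 953]);
translate([1745, 76, 71]) cube([81, 24, 953]);


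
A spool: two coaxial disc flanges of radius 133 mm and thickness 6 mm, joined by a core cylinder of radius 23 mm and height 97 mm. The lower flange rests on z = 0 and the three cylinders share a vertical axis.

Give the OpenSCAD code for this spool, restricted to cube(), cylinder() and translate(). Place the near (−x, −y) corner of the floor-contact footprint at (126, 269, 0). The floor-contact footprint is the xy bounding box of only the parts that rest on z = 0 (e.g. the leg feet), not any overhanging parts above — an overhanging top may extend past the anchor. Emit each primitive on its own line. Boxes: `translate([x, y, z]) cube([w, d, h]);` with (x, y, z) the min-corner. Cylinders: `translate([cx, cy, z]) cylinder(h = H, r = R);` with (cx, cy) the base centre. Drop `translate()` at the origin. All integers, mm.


translate([259, 402, 0]) cylinder(h = 6, r = 133);
translate([259, 402, 6]) cylinder(h = 97, r = 23);
translate([259, 402, 103]) cylinder(h = 6, r = 133);


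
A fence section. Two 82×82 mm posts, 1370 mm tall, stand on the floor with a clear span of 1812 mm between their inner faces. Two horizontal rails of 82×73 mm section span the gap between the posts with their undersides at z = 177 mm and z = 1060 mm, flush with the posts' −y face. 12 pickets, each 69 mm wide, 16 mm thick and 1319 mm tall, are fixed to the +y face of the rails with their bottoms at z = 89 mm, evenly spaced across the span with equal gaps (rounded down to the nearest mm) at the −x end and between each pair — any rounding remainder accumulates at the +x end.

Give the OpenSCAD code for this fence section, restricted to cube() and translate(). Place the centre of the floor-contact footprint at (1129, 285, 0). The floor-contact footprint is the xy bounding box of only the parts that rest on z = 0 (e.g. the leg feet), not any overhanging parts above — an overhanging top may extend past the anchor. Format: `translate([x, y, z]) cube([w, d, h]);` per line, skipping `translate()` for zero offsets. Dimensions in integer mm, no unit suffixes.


translate([141, 244, 0]) cube([82, 82, 1370]);
translate([2035, 244, 0]) cube([82, 82, 1370]);
translate([223, 244, 177]) cube([1812, 82, 73]);
translate([223, 244, 1060]) cube([1812, 82, 73]);
translate([298, 326, 89]) cube([69, 16, 1319]);
translate([442, 326, 89]) cube([69, 16, 1319]);
translate([586, 326, 89]) cube([69, 16, 1319]);
translate([730, 326, 89]) cube([69, 16, 1319]);
translate([874, 326, 89]) cube([69, 16, 1319]);
translate([1018, 326, 89]) cube([69, 16, 1319]);
translate([1162, 326, 89]) cube([69, 16, 1319]);
translate([1306, 326, 89]) cube([69, 16, 1319]);
translate([1450, 326, 89]) cube([69, 16, 1319]);
translate([1594, 326, 89]) cube([69, 16, 1319]);
translate([1738, 326, 89]) cube([69, 16, 1319]);
translate([1882, 326, 89]) cube([69, 16, 1319]);


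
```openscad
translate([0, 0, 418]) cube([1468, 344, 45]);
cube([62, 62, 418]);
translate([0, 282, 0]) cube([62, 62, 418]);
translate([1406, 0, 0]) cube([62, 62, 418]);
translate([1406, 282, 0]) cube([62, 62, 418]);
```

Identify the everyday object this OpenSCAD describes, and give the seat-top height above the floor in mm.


A bench. The seat-top height is 463 mm.

A long slab on four corner posts — a bench. The slab sits at z = 418 with thickness 45, so the top is 418 + 45 = 463 mm.


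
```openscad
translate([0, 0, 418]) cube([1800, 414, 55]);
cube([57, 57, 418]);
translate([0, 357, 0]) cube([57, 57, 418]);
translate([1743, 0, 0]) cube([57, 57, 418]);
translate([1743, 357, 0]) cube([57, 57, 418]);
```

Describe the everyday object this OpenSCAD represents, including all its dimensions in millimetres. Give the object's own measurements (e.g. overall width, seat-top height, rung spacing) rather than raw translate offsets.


A bench: a 1800×414 mm seat slab, 55 mm thick, top at z = 473 mm, on four 57×57 mm square legs flush with the seat corners and standing on z = 0.


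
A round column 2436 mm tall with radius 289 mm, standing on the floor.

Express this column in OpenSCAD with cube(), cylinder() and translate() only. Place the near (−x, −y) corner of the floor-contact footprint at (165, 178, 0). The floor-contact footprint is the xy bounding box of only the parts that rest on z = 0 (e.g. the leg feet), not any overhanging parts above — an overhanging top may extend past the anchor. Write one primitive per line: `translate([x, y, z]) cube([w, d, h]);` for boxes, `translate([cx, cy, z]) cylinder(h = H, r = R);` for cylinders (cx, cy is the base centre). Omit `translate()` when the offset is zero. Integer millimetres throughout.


translate([454, 467, 0]) cylinder(h = 2436, r = 289);


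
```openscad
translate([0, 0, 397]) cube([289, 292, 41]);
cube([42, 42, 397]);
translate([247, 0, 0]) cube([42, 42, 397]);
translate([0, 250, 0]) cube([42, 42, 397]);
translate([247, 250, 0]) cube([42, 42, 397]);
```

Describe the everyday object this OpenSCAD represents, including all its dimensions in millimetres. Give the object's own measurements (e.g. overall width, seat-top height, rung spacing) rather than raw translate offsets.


A four-legged stool. The seat is a 289×292×41 mm slab whose top surface is at z = 438 mm; four square legs, each 42×42 mm in cross-section, run from the floor (z = 0) to the underside of the seat, each flush with a corner of the seat.


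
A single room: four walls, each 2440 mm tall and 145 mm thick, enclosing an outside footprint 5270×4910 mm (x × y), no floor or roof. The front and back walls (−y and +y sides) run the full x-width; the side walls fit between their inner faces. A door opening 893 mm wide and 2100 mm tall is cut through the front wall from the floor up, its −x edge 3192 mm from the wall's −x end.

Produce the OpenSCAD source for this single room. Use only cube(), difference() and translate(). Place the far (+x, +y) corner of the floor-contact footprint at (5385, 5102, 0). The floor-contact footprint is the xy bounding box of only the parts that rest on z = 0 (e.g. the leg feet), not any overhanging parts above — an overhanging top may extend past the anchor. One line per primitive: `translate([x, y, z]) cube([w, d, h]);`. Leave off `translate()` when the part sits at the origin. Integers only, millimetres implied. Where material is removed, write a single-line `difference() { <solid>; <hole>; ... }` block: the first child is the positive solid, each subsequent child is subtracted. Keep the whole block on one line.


difference() { translate([115, 192, 0]) cube([5270, 145, 2440]); translate([3307, 192, 0]) cube([893, 145, 2100]); }
translate([115, 4957, 0]) cube([5270, 145, 2440]);
translate([115, 337, 0]) cube([145, 4620, 2440]);
translate([5240, 337, 0]) cube([145, 4620, 2440]);


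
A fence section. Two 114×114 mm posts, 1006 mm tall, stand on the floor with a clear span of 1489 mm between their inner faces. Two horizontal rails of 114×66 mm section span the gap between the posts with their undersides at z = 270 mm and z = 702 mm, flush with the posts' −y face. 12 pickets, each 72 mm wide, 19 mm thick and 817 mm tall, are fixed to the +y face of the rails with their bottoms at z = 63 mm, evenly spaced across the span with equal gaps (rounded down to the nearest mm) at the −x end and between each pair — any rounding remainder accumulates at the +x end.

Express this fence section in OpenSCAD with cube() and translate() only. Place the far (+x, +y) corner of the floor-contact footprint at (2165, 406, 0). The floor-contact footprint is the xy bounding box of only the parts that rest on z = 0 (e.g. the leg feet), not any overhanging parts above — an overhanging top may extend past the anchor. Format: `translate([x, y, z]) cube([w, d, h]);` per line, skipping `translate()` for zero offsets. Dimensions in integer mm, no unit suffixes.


translate([448, 292, 0]) cube([114, 114, 1006]);
translate([2051, 292, 0]) cube([114, 114, 1006]);
translate([562, 292, 270]) cube([1489, 114, 66]);
translate([562, 292, 702]) cube([1489, 114, 66]);
translate([610, 406, 63]) cube([72, 19, 817]);
translate([730, 406, 63]) cube([72, 19, 817]);
translate([850, 406, 63]) cube([72, 19, 817]);
translate([970, 406, 63]) cube([72, 19, 817]);
translate([1090, 406, 63]) cube([72, 19, 817]);
translate([1210, 406, 63]) cube([72, 19, 817]);
translate([1330, 406, 63]) cube([72, 19, 817]);
translate([1450, 406, 63]) cube([72, 19, 817]);
translate([1570, 406, 63]) cube([72, 19, 817]);
translate([1690, 406, 63]) cube([72, 19, 817]);
translate([1810, 406, 63]) cube([72, 19, 817]);
translate([1930, 406, 63]) cube([72, 19, 817]);


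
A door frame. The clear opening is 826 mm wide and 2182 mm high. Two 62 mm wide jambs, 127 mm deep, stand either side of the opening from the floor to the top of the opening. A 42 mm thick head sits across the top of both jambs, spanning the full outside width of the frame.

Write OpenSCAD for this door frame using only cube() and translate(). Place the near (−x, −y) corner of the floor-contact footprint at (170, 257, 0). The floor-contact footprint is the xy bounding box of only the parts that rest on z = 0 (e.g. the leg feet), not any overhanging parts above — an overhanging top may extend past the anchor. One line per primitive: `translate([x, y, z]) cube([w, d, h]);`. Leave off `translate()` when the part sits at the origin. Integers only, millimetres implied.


translate([170, 257, 0]) cube([62, 127, 2182]);
translate([1058, 257, 0]) cube([62, 127, 2182]);
translate([170, 257, 2182]) cube([950, 127, 42]);


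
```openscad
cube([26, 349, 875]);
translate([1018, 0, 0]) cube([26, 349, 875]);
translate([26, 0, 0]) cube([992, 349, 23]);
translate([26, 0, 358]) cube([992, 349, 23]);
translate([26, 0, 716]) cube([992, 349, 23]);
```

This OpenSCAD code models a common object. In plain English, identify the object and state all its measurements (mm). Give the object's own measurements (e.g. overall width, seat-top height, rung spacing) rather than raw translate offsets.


An open bookshelf. Two side panels, each 26 mm thick, 349 mm deep and 875 mm tall, stand 1044 mm apart (outside-to-outside). Between them sit 3 shelves, each 23 mm thick and 349 mm deep, spanning the full gap between the sides. The bottom shelf rests on the floor (its underside at z = 0) and the clear gap between one shelf's top and the next shelf's underside is 335 mm.


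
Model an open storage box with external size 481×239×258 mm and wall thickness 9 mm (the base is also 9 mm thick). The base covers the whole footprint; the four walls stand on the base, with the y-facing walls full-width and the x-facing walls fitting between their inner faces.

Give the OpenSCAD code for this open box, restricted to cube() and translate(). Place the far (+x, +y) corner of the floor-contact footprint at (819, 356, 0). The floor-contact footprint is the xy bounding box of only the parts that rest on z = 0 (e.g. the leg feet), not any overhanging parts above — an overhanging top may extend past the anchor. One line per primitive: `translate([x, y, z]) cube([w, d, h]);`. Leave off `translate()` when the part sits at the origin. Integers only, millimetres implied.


translate([338, 117, 0]) cube([481, 239, 9]);
translate([338, 117, 9]) cube([481, 9, 249]);
translate([338, 347, 9]) cube([481, 9, 249]);
translate([338, 126, 9]) cube([9, 221, 249]);
translate([810, 126, 9]) cube([9, 221, 249]);


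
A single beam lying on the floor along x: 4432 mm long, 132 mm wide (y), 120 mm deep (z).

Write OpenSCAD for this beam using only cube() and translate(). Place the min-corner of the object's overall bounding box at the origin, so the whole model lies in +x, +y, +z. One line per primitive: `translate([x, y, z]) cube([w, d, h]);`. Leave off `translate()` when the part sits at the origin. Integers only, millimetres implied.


cube([4432, 132, 120]);


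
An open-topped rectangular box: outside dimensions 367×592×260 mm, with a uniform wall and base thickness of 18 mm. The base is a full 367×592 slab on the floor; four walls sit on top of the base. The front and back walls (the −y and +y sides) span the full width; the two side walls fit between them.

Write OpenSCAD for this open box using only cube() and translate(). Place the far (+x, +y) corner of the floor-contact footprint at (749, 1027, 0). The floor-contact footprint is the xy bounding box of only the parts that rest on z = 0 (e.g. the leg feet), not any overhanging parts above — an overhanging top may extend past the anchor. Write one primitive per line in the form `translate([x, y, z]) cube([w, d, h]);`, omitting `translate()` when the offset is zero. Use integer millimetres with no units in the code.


translate([382, 435, 0]) cube([367, 592, 18]);
translate([382, 435, 18]) cube([367, 18, 242]);
translate([382, 1009, 18]) cube([367, 18, 242]);
translate([382, 453, 18]) cube([18, 556, 242]);
translate([731, 453, 18]) cube([18, 556, 242]);


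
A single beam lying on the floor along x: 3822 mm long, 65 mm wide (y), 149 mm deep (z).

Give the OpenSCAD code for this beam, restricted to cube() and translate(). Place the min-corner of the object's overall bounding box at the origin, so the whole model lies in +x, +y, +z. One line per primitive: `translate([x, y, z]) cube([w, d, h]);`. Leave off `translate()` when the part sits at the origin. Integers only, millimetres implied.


cube([3822, 65, 149]);


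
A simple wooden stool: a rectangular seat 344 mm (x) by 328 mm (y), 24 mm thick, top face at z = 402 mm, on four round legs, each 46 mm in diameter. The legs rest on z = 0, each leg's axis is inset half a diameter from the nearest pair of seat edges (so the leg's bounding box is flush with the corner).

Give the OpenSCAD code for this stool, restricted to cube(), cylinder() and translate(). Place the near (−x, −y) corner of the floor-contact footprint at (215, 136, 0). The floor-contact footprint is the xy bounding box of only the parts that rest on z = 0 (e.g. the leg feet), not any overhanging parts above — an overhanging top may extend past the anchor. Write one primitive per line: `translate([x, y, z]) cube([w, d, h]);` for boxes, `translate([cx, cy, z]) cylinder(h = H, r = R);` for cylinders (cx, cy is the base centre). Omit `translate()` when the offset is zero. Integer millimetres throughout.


translate([215, 136, 378]) cube([344, 328, 24]);
translate([238, 159, 0]) cylinder(h = 378, r = 23);
translate([536, 159, 0]) cylinder(h = 378, r = 23);
translate([238, 441, 0]) cylinder(h = 378, r = 23);
translate([536, 441, 0]) cylinder(h = 378, r = 23);


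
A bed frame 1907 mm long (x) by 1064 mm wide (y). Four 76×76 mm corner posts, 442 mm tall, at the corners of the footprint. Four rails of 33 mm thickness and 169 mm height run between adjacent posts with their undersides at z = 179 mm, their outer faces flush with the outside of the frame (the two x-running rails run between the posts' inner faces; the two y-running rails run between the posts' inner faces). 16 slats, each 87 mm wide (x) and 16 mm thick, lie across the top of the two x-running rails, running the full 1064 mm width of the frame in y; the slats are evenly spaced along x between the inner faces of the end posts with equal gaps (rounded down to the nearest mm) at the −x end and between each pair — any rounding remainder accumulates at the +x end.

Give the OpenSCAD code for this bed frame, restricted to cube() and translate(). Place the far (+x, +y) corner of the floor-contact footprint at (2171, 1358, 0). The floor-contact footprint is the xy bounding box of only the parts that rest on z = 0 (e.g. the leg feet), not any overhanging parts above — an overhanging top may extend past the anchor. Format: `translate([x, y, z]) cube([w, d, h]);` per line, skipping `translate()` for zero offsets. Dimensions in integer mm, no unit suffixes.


translate([264, 294, 0]) cube([76, 76, 442]);
translate([264, 1282, 0]) cube([76, 76, 442]);
translate([2095, 294, 0]) cube([76, 76, 442]);
translate([2095, 1282, 0]) cube([76, 76, 442]);
translate([340, 294, 179]) cube([1755, 33, 169]);
translate([340, 1325, 179]) cube([1755, 33, 169]);
translate([264, 370, 179]) cube([33, 912, 169]);
translate([2138, 370, 179]) cube([33, 912, 169]);
translate([361, 294, 348]) cube([87, 1064, 16]);
translate([469, 294, 348]) cube([87, 1064, 16]);
translate([577, 294, 348]) cube([87, 1064, 16]);
translate([685, 294, 348]) cube([87, 1064, 16]);
translate([793, 294, 348]) cube([87, 1064, 16]);
translate([901, 294, 348]) cube([87, 1064, 16]);
translate([1009, 294, 348]) cube([87, 1064, 16]);
translate([1117, 294, 348]) cube([87, 1064, 16]);
translate([1225, 294, 348]) cube([87, 1064, 16]);
translate([1333, 294, 348]) cube([87, 1064, 16]);
translate([1441, 294, 348]) cube([87, 1064, 16]);
translate([1549, 294, 348]) cube([87, 1064, 16]);
translate([1657, 294, 348]) cube([87, 1064, 16]);
translate([1765, 294, 348]) cube([87, 1064, 16]);
translate([1873, 294, 348]) cube([87, 1064, 16]);
translate([1981, 294, 348]) cube([87, 1064, 16]);
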